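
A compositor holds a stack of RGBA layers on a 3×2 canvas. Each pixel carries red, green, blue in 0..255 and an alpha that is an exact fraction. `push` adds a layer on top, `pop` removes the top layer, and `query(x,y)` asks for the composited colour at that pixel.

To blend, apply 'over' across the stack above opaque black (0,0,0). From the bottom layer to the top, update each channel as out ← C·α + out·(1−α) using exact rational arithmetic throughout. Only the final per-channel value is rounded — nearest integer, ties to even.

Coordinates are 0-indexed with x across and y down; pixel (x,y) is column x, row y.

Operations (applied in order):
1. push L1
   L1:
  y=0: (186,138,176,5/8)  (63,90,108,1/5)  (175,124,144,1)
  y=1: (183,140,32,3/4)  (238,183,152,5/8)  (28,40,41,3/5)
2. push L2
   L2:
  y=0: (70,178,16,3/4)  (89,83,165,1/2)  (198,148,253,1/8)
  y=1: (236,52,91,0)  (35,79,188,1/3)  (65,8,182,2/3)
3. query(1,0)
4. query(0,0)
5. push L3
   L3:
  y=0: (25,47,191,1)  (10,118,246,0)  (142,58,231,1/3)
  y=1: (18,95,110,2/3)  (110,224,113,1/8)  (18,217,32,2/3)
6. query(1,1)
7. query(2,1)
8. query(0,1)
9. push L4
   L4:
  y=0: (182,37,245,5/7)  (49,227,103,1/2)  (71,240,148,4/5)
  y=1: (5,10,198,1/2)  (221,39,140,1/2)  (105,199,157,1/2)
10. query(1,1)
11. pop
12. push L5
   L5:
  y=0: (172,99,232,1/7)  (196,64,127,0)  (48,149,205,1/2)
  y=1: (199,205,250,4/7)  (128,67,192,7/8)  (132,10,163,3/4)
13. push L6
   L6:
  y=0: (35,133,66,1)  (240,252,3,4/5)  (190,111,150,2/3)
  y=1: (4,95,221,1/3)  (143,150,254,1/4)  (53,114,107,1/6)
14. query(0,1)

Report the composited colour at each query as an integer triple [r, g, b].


(1,0) stack=L1,L2; from [0,0,0]:
after L1 α=1/5: [63/5, 18, 108/5]
after L2 α=1/2: [254/5, 101/2, 933/10]
rounded: [51, 50, 93]

query (0,0) [L1,L2] — begin 0,0,0
+L1 (α=5/8) → [465/4, 345/4, 110]
+L2 (α=3/4) → [1305/16, 2481/16, 79/2]
→ [82, 155, 40]

(1,1) stack=L1,L2,L3; from [0,0,0]:
L1 α=5/8: [595/4, 915/8, 95]
L2 α=1/3: [665/6, 1231/12, 126]
L3 α=1/8: [5315/48, 11305/96, 995/8]
rounded: [111, 118, 124]

query (2,1) [L1,L2,L3] — begin 0,0,0
+L1 (α=3/5) → [84/5, 24, 123/5]
+L2 (α=2/3) → [734/15, 40/3, 1943/15]
+L3 (α=2/3) → [1274/45, 1342/9, 2903/45]
rounded: [28, 149, 65]

at x=0,y=1 over L1,L2,L3:
after L1 α=3/4: [549/4, 105, 24]
after L2 α=0: [549/4, 105, 24]
after L3 α=2/3: [231/4, 295/3, 244/3]
= [58, 98, 81]

at x=1,y=1 over L1,L2,L3,L4:
after L1 α=5/8: [595/4, 915/8, 95]
after L2 α=1/3: [665/6, 1231/12, 126]
after L3 α=1/8: [5315/48, 11305/96, 995/8]
after L4 α=1/2: [15923/96, 15049/192, 2115/16]
rounded: [166, 78, 132]

(0,1) stack=L1,L2,L3,L5,L6; from [0,0,0]:
L1 α=3/4: [549/4, 105, 24]
L2 α=0: [549/4, 105, 24]
L3 α=2/3: [231/4, 295/3, 244/3]
L5 α=4/7: [3877/28, 1115/7, 1244/7]
L6 α=1/3: [1311/14, 965/7, 1345/7]
→ [94, 138, 192]


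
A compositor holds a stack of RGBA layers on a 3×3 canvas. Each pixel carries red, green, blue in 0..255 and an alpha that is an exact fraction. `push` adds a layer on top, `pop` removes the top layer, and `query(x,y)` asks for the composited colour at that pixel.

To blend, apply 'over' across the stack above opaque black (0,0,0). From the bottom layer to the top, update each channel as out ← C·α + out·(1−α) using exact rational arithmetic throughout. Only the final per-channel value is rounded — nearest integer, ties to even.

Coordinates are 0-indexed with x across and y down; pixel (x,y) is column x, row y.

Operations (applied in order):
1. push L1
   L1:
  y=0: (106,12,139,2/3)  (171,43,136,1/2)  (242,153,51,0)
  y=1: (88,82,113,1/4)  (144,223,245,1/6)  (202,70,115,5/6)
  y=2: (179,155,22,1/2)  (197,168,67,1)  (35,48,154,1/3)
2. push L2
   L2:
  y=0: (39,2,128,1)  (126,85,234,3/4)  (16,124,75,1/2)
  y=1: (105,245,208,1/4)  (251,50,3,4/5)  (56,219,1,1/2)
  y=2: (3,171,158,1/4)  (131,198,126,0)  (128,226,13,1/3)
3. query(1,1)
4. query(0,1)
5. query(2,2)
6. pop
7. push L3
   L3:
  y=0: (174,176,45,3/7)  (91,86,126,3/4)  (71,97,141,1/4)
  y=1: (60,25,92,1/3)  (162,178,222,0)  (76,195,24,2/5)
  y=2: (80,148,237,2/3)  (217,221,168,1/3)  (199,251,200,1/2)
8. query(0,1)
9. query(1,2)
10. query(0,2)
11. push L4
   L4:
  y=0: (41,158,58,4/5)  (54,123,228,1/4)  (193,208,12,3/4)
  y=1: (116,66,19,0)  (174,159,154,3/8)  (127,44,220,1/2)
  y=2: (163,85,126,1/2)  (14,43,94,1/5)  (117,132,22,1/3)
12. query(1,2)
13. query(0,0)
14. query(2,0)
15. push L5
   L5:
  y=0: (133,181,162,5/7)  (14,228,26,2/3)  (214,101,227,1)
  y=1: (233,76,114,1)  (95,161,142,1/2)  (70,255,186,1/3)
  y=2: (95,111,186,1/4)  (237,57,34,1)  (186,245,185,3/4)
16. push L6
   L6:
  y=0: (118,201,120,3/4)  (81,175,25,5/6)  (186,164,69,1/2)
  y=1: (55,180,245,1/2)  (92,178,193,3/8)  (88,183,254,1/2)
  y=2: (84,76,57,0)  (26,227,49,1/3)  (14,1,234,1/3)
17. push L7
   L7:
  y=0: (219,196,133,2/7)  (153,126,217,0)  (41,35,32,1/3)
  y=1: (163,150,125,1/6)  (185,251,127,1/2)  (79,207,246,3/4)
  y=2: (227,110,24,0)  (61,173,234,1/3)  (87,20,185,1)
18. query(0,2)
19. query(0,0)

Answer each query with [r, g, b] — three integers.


query (1,1) [L1,L2] — begin 0,0,0
+L1 (α=1/6) → [24, 223/6, 245/6]
+L2 (α=4/5) → [1028/5, 1423/30, 317/30]
rounded: [206, 47, 11]

(0,1) stack=L1,L2; from [0,0,0]:
after L1 α=1/4: [22, 41/2, 113/4]
after L2 α=1/4: [171/4, 613/8, 1171/16]
= [43, 77, 73]

query (2,2) [L1,L2] — begin 0,0,0
L1 α=1/3: [35/3, 16, 154/3]
L2 α=1/3: [454/9, 86, 347/9]
→ [50, 86, 39]

at x=0,y=1 over L1,L3:
+L1 (α=1/4) → [22, 41/2, 113/4]
+L3 (α=1/3) → [104/3, 22, 99/2]
= [35, 22, 50]

query (1,2) [L1,L3] — begin 0,0,0
after L1 α=1: [197, 168, 67]
after L3 α=1/3: [611/3, 557/3, 302/3]
rounded: [204, 186, 101]

query (0,2) [L1,L3] — begin 0,0,0
+L1 (α=1/2) → [179/2, 155/2, 11]
+L3 (α=2/3) → [499/6, 249/2, 485/3]
→ [83, 124, 162]

(1,2) stack=L1,L3,L4; from [0,0,0]:
+L1 (α=1) → [197, 168, 67]
+L3 (α=1/3) → [611/3, 557/3, 302/3]
+L4 (α=1/5) → [2486/15, 2357/15, 298/3]
rounded: [166, 157, 99]

(0,0) stack=L1,L3,L4; from [0,0,0]:
L1 α=2/3: [212/3, 8, 278/3]
L3 α=3/7: [2414/21, 80, 1517/21]
L4 α=4/5: [5858/105, 712/5, 6389/105]
= [56, 142, 61]

at x=2,y=0 over L1,L3,L4:
+L1 (α=0) → [0, 0, 0]
+L3 (α=1/4) → [71/4, 97/4, 141/4]
+L4 (α=3/4) → [2387/16, 2593/16, 285/16]
→ [149, 162, 18]

(0,2) stack=L1,L3,L4,L5,L6,L7; from [0,0,0]:
L1 α=1/2: [179/2, 155/2, 11]
L3 α=2/3: [499/6, 249/2, 485/3]
L4 α=1/2: [1477/12, 419/4, 863/6]
L5 α=1/4: [1857/16, 1701/16, 1235/8]
L6 α=0: [1857/16, 1701/16, 1235/8]
L7 α=0: [1857/16, 1701/16, 1235/8]
= [116, 106, 154]

query (0,0) [L1,L3,L4,L5,L6,L7] — begin 0,0,0
after L1 α=2/3: [212/3, 8, 278/3]
after L3 α=3/7: [2414/21, 80, 1517/21]
after L4 α=4/5: [5858/105, 712/5, 6389/105]
after L5 α=5/7: [81541/735, 5949/35, 97828/735]
after L6 α=3/4: [341731/2940, 13527/70, 90607/735]
after L7 α=2/7: [599275/4116, 19015/98, 129709/1029]
rounded: [146, 194, 126]


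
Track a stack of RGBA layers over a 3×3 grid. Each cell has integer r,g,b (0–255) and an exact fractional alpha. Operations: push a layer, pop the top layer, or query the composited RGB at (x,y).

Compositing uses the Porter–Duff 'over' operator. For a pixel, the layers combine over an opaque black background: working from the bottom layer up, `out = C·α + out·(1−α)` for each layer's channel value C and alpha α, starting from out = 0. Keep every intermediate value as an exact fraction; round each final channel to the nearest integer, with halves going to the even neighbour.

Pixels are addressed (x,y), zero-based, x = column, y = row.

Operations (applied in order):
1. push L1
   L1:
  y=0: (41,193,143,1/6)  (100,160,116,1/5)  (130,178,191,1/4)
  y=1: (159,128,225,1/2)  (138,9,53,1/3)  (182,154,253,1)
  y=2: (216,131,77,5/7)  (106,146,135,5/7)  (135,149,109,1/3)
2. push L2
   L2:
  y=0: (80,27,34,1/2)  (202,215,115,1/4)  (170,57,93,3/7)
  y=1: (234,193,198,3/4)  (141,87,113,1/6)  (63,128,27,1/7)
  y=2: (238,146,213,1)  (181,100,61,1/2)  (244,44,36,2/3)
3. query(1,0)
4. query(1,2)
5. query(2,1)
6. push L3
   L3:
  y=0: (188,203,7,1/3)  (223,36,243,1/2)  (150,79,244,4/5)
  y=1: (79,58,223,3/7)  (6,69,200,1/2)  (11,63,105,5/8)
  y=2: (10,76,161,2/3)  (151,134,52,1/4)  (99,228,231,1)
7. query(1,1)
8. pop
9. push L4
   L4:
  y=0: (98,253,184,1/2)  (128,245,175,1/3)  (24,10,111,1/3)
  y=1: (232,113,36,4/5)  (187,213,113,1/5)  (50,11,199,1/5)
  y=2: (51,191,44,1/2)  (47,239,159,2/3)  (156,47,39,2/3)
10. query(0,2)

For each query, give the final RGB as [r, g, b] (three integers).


query (1,0) [L1,L2] — begin 0,0,0
+L1 (α=1/5) → [20, 32, 116/5]
+L2 (α=1/4) → [131/2, 311/4, 923/20]
→ [66, 78, 46]

(1,2) stack=L1,L2; from [0,0,0]:
+L1 (α=5/7) → [530/7, 730/7, 675/7]
+L2 (α=1/2) → [1797/14, 715/7, 551/7]
rounded: [128, 102, 79]

at x=2,y=1 over L1,L2:
after L1 α=1: [182, 154, 253]
after L2 α=1/7: [165, 1052/7, 1545/7]
= [165, 150, 221]

(1,1) stack=L1,L2,L3; from [0,0,0]:
L1 α=1/3: [46, 3, 53/3]
L2 α=1/6: [371/6, 17, 302/9]
L3 α=1/2: [407/12, 43, 1051/9]
rounded: [34, 43, 117]

(0,2) stack=L1,L2,L4; from [0,0,0]:
after L1 α=5/7: [1080/7, 655/7, 55]
after L2 α=1: [238, 146, 213]
after L4 α=1/2: [289/2, 337/2, 257/2]
= [144, 168, 128]


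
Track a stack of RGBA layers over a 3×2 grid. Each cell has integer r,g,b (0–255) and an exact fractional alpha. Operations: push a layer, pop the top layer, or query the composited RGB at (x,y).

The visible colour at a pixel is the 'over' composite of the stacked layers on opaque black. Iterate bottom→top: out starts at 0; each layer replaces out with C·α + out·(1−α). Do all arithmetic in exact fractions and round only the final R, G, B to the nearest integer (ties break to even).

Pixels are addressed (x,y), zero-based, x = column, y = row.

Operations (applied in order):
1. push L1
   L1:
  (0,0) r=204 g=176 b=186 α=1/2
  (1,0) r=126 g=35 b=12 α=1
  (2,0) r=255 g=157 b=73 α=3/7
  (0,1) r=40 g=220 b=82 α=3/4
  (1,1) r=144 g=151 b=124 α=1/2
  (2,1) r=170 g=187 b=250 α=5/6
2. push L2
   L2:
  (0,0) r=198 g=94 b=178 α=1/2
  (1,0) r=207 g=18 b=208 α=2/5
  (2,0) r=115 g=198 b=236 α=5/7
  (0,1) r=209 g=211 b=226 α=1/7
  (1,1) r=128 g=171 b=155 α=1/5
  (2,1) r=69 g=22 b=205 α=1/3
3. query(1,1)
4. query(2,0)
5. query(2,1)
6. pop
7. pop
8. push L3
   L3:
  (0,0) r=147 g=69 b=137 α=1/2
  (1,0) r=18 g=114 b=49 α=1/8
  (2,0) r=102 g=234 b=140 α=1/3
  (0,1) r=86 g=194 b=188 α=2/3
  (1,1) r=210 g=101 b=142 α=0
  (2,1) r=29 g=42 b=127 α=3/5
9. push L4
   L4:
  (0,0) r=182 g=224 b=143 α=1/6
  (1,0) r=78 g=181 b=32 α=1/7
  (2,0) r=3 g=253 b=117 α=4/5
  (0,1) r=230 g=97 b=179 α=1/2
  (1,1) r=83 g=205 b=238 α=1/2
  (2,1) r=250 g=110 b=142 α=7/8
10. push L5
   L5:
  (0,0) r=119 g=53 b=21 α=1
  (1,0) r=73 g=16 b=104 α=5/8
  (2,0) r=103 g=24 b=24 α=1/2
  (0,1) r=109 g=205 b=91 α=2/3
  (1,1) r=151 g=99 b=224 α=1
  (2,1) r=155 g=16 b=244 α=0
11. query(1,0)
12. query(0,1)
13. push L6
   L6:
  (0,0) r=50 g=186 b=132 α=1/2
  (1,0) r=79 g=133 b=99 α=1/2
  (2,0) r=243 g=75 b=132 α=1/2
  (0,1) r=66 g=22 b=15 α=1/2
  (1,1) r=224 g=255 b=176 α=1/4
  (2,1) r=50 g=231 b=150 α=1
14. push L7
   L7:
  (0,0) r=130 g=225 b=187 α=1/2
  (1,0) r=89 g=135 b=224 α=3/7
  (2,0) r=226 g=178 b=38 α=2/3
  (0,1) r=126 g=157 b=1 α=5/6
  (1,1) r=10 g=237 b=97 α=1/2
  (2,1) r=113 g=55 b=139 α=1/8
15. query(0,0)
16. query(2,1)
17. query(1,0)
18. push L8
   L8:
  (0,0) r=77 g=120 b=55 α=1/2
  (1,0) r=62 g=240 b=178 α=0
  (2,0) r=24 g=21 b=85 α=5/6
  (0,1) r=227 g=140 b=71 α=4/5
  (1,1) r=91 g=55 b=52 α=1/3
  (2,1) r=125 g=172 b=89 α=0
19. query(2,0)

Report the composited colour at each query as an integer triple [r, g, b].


query (1,1) [L1,L2] — begin 0,0,0
L1 α=1/2: [72, 151/2, 62]
L2 α=1/5: [416/5, 473/5, 403/5]
→ [83, 95, 81]

at x=2,y=0 over L1,L2:
L1 α=3/7: [765/7, 471/7, 219/7]
L2 α=5/7: [5555/49, 7872/49, 8698/49]
= [113, 161, 178]

(2,1) stack=L1,L2; from [0,0,0]:
after L1 α=5/6: [425/3, 935/6, 625/3]
after L2 α=1/3: [1057/9, 1001/9, 1865/9]
rounded: [117, 111, 207]

query (1,0) [L3,L4,L5] — begin 0,0,0
L3 α=1/8: [9/4, 57/4, 49/8]
L4 α=1/7: [183/14, 533/14, 275/28]
L5 α=5/8: [5659/112, 2719/112, 15385/224]
rounded: [51, 24, 69]

query (0,1) [L3,L4,L5] — begin 0,0,0
+L3 (α=2/3) → [172/3, 388/3, 376/3]
+L4 (α=1/2) → [431/3, 679/6, 913/6]
+L5 (α=2/3) → [1085/9, 3139/18, 2005/18]
rounded: [121, 174, 111]

query (0,0) [L3,L4,L5,L6,L7] — begin 0,0,0
after L3 α=1/2: [147/2, 69/2, 137/2]
after L4 α=1/6: [1099/12, 793/12, 971/12]
after L5 α=1: [119, 53, 21]
after L6 α=1/2: [169/2, 239/2, 153/2]
after L7 α=1/2: [429/4, 689/4, 527/4]
→ [107, 172, 132]

query (2,1) [L3,L4,L5,L6,L7] — begin 0,0,0
+L3 (α=3/5) → [87/5, 126/5, 381/5]
+L4 (α=7/8) → [8837/40, 497/5, 5351/40]
+L5 (α=0) → [8837/40, 497/5, 5351/40]
+L6 (α=1) → [50, 231, 150]
+L7 (α=1/8) → [463/8, 209, 1189/8]
→ [58, 209, 149]

at x=1,y=0 over L3,L4,L5,L6,L7:
L3 α=1/8: [9/4, 57/4, 49/8]
L4 α=1/7: [183/14, 533/14, 275/28]
L5 α=5/8: [5659/112, 2719/112, 15385/224]
L6 α=1/2: [14507/224, 17615/224, 37561/448]
L7 α=3/7: [29459/392, 40295/392, 112825/784]
= [75, 103, 144]

(2,0) stack=L3,L4,L5,L6,L7,L8; from [0,0,0]:
L3 α=1/3: [34, 78, 140/3]
L4 α=4/5: [46/5, 218, 1544/15]
L5 α=1/2: [561/10, 121, 952/15]
L6 α=1/2: [2991/20, 98, 1466/15]
L7 α=2/3: [12031/60, 454/3, 2606/45]
L8 α=5/6: [19231/360, 769/18, 21731/270]
rounded: [53, 43, 80]


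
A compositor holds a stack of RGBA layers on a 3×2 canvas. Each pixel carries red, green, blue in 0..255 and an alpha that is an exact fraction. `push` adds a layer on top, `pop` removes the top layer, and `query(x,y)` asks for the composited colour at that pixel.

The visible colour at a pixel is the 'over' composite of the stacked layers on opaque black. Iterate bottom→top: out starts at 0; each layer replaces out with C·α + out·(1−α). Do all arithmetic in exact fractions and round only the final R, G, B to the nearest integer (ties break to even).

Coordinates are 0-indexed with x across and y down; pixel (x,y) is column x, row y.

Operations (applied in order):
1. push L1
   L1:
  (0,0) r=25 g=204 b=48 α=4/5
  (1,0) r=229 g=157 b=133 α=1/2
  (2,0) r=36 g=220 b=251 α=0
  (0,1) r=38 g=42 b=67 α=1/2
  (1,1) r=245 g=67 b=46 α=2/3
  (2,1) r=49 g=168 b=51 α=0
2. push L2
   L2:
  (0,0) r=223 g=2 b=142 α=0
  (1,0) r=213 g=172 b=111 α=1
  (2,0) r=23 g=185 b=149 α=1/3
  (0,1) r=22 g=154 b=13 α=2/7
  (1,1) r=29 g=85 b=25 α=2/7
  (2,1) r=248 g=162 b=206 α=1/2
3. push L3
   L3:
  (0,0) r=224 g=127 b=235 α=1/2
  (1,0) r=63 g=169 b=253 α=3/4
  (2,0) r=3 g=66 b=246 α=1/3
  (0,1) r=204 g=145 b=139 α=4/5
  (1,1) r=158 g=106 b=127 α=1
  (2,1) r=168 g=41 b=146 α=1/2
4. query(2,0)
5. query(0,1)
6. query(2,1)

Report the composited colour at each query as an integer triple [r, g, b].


query (2,0) [L1,L2,L3] — begin 0,0,0
after L1 α=0: [0, 0, 0]
after L2 α=1/3: [23/3, 185/3, 149/3]
after L3 α=1/3: [55/9, 568/9, 1036/9]
= [6, 63, 115]

query (0,1) [L1,L2,L3] — begin 0,0,0
after L1 α=1/2: [19, 21, 67/2]
after L2 α=2/7: [139/7, 59, 387/14]
after L3 α=4/5: [5851/35, 639/5, 8171/70]
→ [167, 128, 117]

query (2,1) [L1,L2,L3] — begin 0,0,0
+L1 (α=0) → [0, 0, 0]
+L2 (α=1/2) → [124, 81, 103]
+L3 (α=1/2) → [146, 61, 249/2]
rounded: [146, 61, 124]


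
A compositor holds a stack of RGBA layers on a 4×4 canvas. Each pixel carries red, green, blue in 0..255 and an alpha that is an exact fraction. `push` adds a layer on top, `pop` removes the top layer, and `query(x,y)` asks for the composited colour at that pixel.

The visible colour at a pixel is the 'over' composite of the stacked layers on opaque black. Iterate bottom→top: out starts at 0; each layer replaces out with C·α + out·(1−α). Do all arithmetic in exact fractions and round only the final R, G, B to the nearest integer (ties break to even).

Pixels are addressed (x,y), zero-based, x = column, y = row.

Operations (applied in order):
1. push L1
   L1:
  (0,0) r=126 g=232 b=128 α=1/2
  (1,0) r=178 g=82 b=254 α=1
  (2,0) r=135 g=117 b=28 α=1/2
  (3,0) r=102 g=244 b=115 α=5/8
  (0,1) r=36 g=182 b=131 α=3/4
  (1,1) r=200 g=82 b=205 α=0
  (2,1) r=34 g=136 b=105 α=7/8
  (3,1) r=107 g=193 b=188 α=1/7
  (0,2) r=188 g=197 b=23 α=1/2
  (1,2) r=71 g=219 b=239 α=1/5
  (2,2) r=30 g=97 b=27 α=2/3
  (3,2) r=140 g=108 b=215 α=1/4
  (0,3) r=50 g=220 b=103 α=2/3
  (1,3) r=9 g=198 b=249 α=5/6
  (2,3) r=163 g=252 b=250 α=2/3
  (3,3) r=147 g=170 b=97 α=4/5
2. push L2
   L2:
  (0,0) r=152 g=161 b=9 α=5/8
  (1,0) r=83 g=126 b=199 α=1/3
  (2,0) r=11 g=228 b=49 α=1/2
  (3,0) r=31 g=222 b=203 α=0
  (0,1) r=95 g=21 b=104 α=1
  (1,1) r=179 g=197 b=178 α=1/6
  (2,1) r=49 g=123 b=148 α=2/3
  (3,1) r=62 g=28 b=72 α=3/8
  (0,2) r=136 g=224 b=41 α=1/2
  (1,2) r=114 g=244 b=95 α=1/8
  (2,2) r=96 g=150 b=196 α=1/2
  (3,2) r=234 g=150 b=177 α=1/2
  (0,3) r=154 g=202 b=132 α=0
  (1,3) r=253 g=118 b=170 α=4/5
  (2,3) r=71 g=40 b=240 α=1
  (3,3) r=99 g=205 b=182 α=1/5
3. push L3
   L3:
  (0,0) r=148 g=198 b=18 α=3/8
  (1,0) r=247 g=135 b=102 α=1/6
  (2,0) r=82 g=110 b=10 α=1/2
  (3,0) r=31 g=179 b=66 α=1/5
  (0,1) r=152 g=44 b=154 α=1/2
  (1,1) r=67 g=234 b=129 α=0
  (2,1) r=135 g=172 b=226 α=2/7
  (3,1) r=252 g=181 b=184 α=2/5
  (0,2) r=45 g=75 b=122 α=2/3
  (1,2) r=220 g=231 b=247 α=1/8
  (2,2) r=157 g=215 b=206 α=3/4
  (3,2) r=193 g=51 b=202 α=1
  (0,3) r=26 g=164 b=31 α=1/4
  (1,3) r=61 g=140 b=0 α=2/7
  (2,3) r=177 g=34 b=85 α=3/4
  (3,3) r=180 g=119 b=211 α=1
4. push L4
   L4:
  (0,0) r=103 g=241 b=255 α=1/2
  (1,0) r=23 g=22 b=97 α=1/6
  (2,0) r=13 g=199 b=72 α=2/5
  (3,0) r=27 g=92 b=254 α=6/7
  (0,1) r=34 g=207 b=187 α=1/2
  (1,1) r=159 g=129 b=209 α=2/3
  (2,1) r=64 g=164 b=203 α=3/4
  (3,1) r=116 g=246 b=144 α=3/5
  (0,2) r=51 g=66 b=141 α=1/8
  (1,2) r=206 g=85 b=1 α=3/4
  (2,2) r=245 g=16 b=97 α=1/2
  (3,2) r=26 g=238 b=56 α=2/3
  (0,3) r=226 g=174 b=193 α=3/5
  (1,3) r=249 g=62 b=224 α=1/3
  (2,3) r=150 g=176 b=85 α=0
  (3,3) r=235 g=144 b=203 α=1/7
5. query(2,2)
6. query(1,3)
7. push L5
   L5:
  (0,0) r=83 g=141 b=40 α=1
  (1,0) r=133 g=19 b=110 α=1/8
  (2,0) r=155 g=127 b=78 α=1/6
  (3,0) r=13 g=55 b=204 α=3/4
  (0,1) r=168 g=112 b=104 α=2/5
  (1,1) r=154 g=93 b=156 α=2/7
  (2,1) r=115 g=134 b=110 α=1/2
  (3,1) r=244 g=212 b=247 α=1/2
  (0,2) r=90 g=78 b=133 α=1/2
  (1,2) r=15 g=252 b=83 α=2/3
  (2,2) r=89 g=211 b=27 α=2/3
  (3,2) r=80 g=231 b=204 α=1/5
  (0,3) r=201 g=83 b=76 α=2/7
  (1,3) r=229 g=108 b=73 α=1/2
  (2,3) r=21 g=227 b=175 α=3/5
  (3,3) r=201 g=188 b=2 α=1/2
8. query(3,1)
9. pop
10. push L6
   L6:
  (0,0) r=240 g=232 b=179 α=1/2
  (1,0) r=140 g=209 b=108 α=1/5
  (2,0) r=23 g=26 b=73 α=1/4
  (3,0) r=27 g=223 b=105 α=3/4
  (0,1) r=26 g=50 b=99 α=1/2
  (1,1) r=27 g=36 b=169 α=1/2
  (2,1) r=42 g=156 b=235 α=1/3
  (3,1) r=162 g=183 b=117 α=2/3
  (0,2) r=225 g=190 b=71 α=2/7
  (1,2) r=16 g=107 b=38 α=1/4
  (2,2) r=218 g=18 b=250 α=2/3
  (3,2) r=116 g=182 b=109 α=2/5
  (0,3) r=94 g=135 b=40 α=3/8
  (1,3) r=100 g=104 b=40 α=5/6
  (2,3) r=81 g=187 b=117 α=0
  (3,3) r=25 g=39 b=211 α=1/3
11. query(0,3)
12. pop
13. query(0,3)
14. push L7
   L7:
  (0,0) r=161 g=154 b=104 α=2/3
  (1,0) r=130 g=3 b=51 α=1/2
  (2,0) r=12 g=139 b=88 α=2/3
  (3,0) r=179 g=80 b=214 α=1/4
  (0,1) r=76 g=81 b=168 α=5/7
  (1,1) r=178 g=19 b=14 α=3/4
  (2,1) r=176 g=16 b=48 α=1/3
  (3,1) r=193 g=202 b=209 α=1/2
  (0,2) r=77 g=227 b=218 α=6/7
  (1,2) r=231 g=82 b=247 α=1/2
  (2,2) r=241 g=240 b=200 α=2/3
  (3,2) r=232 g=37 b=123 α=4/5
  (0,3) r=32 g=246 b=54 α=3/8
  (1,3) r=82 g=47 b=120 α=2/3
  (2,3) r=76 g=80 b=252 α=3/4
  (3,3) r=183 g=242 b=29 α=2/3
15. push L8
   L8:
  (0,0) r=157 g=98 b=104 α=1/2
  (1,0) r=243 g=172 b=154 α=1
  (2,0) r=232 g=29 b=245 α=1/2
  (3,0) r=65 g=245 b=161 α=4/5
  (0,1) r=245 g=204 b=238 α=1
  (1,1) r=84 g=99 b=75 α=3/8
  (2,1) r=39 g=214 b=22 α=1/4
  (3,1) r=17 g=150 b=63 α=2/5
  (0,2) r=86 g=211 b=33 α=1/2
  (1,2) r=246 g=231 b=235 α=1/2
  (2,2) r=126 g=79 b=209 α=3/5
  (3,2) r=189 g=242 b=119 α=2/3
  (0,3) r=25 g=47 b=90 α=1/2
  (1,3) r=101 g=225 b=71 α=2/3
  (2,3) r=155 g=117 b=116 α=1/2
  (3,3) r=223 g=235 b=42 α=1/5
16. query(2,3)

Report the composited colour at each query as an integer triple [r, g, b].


(2,2) stack=L1,L2,L3,L4; from [0,0,0]:
after L1 α=2/3: [20, 194/3, 18]
after L2 α=1/2: [58, 322/3, 107]
after L3 α=3/4: [529/4, 2257/12, 725/4]
after L4 α=1/2: [1509/8, 2449/24, 1113/8]
= [189, 102, 139]

at x=1,y=3 over L1,L2,L3,L4:
after L1 α=5/6: [15/2, 165, 415/2]
after L2 α=4/5: [2039/10, 637/5, 355/2]
after L3 α=2/7: [2283/14, 131, 1775/14]
after L4 α=1/3: [1342/7, 108, 3343/21]
rounded: [192, 108, 159]

(3,1) stack=L1,L2,L3,L4,L5; from [0,0,0]:
after L1 α=1/7: [107/7, 193/7, 188/7]
after L2 α=3/8: [1837/56, 1553/56, 613/14]
after L3 α=2/5: [6747/56, 24931/280, 6991/70]
after L4 α=3/5: [16491/140, 128251/700, 22111/175]
after L5 α=1/2: [50651/280, 276651/1400, 32668/175]
= [181, 198, 187]

query (0,3) [L1,L2,L3,L4,L6] — begin 0,0,0
L1 α=2/3: [100/3, 440/3, 206/3]
L2 α=0: [100/3, 440/3, 206/3]
L3 α=1/4: [63/2, 151, 237/4]
L4 α=3/5: [741/5, 824/5, 279/2]
L6 α=3/8: [1023/8, 1229/8, 1635/16]
= [128, 154, 102]

(0,3) stack=L1,L2,L3,L4; from [0,0,0]:
+L1 (α=2/3) → [100/3, 440/3, 206/3]
+L2 (α=0) → [100/3, 440/3, 206/3]
+L3 (α=1/4) → [63/2, 151, 237/4]
+L4 (α=3/5) → [741/5, 824/5, 279/2]
→ [148, 165, 140]

query (2,3) [L1,L2,L3,L4,L7,L8] — begin 0,0,0
after L1 α=2/3: [326/3, 168, 500/3]
after L2 α=1: [71, 40, 240]
after L3 α=3/4: [301/2, 71/2, 495/4]
after L4 α=0: [301/2, 71/2, 495/4]
after L7 α=3/4: [757/8, 551/8, 3519/16]
after L8 α=1/2: [1997/16, 1487/16, 5375/32]
= [125, 93, 168]


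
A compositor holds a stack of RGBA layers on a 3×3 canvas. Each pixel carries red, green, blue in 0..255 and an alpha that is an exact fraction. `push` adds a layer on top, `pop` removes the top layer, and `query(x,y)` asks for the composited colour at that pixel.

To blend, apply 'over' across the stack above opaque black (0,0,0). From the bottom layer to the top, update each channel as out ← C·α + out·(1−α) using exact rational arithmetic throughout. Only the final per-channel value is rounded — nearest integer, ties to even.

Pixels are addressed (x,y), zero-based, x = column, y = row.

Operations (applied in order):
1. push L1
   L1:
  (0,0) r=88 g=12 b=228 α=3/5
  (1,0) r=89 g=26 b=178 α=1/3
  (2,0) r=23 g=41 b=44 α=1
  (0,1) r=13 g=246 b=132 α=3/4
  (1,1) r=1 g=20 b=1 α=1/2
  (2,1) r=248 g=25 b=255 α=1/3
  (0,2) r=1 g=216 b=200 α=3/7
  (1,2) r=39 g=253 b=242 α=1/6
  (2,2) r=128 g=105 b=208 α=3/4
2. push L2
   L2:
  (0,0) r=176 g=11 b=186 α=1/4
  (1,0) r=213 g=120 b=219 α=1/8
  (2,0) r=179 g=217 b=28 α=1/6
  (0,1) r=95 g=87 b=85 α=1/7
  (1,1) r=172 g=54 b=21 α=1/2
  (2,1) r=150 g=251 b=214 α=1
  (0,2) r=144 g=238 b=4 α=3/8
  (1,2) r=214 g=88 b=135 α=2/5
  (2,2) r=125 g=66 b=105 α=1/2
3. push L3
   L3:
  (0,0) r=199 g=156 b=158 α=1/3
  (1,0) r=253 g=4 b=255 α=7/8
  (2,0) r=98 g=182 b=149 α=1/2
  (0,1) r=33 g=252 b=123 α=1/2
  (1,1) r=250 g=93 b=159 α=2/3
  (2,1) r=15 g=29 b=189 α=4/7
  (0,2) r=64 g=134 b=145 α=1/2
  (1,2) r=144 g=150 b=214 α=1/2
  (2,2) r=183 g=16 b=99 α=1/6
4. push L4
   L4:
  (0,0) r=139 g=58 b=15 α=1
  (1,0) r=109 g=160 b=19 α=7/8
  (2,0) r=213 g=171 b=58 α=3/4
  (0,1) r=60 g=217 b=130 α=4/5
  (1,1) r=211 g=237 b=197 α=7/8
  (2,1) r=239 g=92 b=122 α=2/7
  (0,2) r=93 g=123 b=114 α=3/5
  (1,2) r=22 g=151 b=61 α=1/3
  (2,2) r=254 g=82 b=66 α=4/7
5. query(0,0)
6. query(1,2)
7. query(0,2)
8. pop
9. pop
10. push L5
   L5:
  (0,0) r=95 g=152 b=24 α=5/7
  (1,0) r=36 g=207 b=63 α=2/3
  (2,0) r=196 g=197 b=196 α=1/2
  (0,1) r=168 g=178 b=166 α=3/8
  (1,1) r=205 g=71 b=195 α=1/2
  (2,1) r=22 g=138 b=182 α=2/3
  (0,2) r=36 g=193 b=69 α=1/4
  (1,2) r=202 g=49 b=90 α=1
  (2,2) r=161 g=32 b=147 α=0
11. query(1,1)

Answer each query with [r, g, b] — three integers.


query (0,0) [L1,L2,L3,L4] — begin 0,0,0
after L1 α=3/5: [264/5, 36/5, 684/5]
after L2 α=1/4: [418/5, 163/20, 1491/10]
after L3 α=1/3: [1831/15, 1723/30, 2281/15]
after L4 α=1: [139, 58, 15]
rounded: [139, 58, 15]

(1,2) stack=L1,L2,L3,L4; from [0,0,0]:
L1 α=1/6: [13/2, 253/6, 121/3]
L2 α=2/5: [179/2, 121/2, 391/5]
L3 α=1/2: [467/4, 421/4, 1461/10]
L4 α=1/3: [511/6, 241/2, 1766/15]
→ [85, 120, 118]

at x=0,y=2 over L1,L2,L3,L4:
+L1 (α=3/7) → [3/7, 648/7, 600/7]
+L2 (α=3/8) → [3039/56, 4119/28, 771/14]
+L3 (α=1/2) → [6623/112, 7871/56, 2801/28]
+L4 (α=3/5) → [22247/280, 18203/140, 7589/70]
→ [79, 130, 108]

query (1,1) [L1,L2,L5] — begin 0,0,0
+L1 (α=1/2) → [1/2, 10, 1/2]
+L2 (α=1/2) → [345/4, 32, 43/4]
+L5 (α=1/2) → [1165/8, 103/2, 823/8]
rounded: [146, 52, 103]


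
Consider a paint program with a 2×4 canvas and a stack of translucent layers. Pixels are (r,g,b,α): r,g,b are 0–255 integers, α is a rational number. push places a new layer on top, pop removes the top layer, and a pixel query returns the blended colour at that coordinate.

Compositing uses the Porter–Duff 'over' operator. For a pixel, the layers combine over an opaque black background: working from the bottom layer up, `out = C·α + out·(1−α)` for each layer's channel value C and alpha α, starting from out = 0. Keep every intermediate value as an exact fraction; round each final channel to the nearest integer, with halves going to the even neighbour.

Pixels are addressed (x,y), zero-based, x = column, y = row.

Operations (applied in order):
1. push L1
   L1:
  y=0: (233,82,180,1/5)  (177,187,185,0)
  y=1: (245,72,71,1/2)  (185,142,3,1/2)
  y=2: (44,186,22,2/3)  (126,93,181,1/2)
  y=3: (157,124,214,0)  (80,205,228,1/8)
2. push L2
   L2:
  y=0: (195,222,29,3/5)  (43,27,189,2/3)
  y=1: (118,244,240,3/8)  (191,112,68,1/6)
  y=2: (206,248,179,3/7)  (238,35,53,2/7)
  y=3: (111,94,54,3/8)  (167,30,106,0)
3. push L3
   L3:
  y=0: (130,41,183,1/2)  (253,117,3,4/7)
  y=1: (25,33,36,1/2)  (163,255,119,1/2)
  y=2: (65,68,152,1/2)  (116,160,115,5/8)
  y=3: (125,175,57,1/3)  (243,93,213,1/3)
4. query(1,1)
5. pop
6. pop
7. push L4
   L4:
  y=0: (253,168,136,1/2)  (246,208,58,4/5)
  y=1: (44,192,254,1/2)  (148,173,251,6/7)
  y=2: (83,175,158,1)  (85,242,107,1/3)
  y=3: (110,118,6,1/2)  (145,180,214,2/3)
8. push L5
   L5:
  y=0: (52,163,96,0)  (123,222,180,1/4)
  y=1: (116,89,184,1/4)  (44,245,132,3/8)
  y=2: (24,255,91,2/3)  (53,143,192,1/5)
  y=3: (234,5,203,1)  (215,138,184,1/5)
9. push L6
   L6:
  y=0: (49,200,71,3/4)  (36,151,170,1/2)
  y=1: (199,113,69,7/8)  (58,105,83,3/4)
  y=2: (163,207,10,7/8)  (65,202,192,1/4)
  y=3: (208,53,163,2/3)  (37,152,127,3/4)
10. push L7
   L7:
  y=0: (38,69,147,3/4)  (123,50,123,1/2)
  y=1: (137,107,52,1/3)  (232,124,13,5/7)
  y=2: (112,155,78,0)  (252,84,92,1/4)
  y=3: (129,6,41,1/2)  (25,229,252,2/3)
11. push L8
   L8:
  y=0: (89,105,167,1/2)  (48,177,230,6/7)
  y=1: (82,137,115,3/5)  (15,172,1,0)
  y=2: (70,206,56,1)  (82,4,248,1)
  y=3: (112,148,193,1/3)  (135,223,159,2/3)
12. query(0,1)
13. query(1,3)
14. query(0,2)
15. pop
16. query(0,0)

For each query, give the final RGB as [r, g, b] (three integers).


query (1,1) [L1,L2,L3] — begin 0,0,0
+L1 (α=1/2) → [185/2, 71, 3/2]
+L2 (α=1/6) → [1307/12, 467/6, 151/12]
+L3 (α=1/2) → [3263/24, 1997/12, 1579/24]
→ [136, 166, 66]

query (0,1) [L1,L4,L5,L6,L7,L8] — begin 0,0,0
+L1 (α=1/2) → [245/2, 36, 71/2]
+L4 (α=1/2) → [333/4, 114, 579/4]
+L5 (α=1/4) → [1463/16, 431/4, 2473/16]
+L6 (α=7/8) → [23751/128, 3595/32, 10201/128]
+L7 (α=1/3) → [32519/192, 1769/16, 13529/192]
+L8 (α=3/5) → [11227/96, 5057/40, 46649/480]
= [117, 126, 97]

at x=1,y=3 over L1,L4,L5,L6,L7,L8:
after L1 α=1/8: [10, 205/8, 57/2]
after L4 α=2/3: [100, 3085/24, 913/6]
after L5 α=1/5: [123, 3913/30, 2378/15]
after L6 α=3/4: [117/2, 17593/120, 8093/60]
after L7 α=2/3: [217/6, 72553/360, 38333/180]
after L8 α=2/3: [1837/18, 233113/1080, 95573/540]
→ [102, 216, 177]

query (0,2) [L1,L4,L5,L6,L7,L8] — begin 0,0,0
+L1 (α=2/3) → [88/3, 124, 44/3]
+L4 (α=1) → [83, 175, 158]
+L5 (α=2/3) → [131/3, 685/3, 340/3]
+L6 (α=7/8) → [1777/12, 629/3, 275/12]
+L7 (α=0) → [1777/12, 629/3, 275/12]
+L8 (α=1) → [70, 206, 56]
→ [70, 206, 56]

query (0,0) [L1,L4,L5,L6,L7] — begin 0,0,0
+L1 (α=1/5) → [233/5, 82/5, 36]
+L4 (α=1/2) → [749/5, 461/5, 86]
+L5 (α=0) → [749/5, 461/5, 86]
+L6 (α=3/4) → [371/5, 3461/20, 299/4]
+L7 (α=3/4) → [941/20, 7601/80, 2063/16]
→ [47, 95, 129]


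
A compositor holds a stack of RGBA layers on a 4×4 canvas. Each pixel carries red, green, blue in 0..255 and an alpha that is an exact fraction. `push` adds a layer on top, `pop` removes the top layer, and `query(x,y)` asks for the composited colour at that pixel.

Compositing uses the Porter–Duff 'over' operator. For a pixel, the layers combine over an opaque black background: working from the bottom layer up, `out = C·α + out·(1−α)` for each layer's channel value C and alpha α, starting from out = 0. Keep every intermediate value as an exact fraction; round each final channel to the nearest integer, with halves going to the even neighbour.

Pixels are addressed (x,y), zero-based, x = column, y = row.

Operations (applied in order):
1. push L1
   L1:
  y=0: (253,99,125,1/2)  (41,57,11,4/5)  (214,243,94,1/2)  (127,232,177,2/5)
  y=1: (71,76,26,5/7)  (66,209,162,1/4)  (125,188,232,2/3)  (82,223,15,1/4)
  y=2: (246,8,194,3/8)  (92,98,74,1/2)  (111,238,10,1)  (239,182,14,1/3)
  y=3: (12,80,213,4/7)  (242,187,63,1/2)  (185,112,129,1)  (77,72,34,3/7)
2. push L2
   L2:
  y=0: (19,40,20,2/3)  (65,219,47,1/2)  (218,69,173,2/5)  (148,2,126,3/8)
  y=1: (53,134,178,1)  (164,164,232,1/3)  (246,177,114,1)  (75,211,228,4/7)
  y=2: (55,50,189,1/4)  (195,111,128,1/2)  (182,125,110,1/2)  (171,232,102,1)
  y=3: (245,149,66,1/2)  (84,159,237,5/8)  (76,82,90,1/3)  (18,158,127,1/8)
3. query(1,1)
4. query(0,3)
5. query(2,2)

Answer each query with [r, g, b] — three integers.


at x=1,y=1 over L1,L2:
+L1 (α=1/4) → [33/2, 209/4, 81/2]
+L2 (α=1/3) → [197/3, 179/2, 313/3]
= [66, 90, 104]

at x=0,y=3 over L1,L2:
L1 α=4/7: [48/7, 320/7, 852/7]
L2 α=1/2: [1763/14, 1363/14, 657/7]
= [126, 97, 94]

query (2,2) [L1,L2] — begin 0,0,0
L1 α=1: [111, 238, 10]
L2 α=1/2: [293/2, 363/2, 60]
rounded: [146, 182, 60]


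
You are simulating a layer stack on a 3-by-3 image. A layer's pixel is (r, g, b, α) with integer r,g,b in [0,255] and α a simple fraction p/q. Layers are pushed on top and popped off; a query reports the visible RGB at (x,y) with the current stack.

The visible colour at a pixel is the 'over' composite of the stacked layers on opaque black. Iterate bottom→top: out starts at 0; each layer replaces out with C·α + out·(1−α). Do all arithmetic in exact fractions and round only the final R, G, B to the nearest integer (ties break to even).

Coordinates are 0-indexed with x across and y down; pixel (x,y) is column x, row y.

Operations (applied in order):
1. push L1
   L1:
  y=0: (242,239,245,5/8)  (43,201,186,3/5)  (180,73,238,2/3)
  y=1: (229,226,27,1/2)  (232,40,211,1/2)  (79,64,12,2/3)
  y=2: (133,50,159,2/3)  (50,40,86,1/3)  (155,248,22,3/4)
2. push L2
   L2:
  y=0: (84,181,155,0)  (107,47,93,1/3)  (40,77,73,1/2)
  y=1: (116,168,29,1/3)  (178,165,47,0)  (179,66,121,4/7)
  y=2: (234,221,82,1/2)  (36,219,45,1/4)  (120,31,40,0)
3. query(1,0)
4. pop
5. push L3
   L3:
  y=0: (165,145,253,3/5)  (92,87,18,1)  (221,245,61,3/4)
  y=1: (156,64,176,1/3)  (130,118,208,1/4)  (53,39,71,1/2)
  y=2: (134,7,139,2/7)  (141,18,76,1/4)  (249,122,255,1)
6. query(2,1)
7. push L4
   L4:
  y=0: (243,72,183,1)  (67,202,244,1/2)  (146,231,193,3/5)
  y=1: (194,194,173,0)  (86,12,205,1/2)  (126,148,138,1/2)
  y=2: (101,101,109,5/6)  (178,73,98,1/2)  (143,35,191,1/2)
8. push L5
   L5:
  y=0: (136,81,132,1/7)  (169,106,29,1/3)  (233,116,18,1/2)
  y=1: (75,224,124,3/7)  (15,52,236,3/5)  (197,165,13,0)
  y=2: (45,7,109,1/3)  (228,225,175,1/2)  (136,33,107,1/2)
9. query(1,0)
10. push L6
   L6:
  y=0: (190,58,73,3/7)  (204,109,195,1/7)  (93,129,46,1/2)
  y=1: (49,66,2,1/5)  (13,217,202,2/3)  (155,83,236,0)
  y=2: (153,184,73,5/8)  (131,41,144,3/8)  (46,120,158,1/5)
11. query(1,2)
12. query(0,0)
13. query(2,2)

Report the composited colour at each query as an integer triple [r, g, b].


at x=1,y=0 over L1,L2:
after L1 α=3/5: [129/5, 603/5, 558/5]
after L2 α=1/3: [793/15, 1441/15, 527/5]
→ [53, 96, 105]

query (2,1) [L1,L3] — begin 0,0,0
after L1 α=2/3: [158/3, 128/3, 8]
after L3 α=1/2: [317/6, 245/6, 79/2]
= [53, 41, 40]

query (1,0) [L1,L3,L4,L5] — begin 0,0,0
after L1 α=3/5: [129/5, 603/5, 558/5]
after L3 α=1: [92, 87, 18]
after L4 α=1/2: [159/2, 289/2, 131]
after L5 α=1/3: [328/3, 395/3, 97]
→ [109, 132, 97]

(1,2) stack=L1,L3,L4,L5,L6; from [0,0,0]:
after L1 α=1/3: [50/3, 40/3, 86/3]
after L3 α=1/4: [191/4, 29/2, 81/2]
after L4 α=1/2: [903/8, 175/4, 277/4]
after L5 α=1/2: [2727/16, 1075/8, 977/8]
after L6 α=3/8: [19923/128, 6359/64, 8341/64]
= [156, 99, 130]

query (0,0) [L1,L3,L4,L5,L6] — begin 0,0,0
after L1 α=5/8: [605/4, 1195/8, 1225/8]
after L3 α=3/5: [319/2, 587/4, 4261/20]
after L4 α=1: [243, 72, 183]
after L5 α=1/7: [1594/7, 513/7, 1230/7]
after L6 α=3/7: [10366/49, 3270/49, 6453/49]
→ [212, 67, 132]

(2,2) stack=L1,L3,L4,L5,L6; from [0,0,0]:
+L1 (α=3/4) → [465/4, 186, 33/2]
+L3 (α=1) → [249, 122, 255]
+L4 (α=1/2) → [196, 157/2, 223]
+L5 (α=1/2) → [166, 223/4, 165]
+L6 (α=1/5) → [142, 343/5, 818/5]
→ [142, 69, 164]


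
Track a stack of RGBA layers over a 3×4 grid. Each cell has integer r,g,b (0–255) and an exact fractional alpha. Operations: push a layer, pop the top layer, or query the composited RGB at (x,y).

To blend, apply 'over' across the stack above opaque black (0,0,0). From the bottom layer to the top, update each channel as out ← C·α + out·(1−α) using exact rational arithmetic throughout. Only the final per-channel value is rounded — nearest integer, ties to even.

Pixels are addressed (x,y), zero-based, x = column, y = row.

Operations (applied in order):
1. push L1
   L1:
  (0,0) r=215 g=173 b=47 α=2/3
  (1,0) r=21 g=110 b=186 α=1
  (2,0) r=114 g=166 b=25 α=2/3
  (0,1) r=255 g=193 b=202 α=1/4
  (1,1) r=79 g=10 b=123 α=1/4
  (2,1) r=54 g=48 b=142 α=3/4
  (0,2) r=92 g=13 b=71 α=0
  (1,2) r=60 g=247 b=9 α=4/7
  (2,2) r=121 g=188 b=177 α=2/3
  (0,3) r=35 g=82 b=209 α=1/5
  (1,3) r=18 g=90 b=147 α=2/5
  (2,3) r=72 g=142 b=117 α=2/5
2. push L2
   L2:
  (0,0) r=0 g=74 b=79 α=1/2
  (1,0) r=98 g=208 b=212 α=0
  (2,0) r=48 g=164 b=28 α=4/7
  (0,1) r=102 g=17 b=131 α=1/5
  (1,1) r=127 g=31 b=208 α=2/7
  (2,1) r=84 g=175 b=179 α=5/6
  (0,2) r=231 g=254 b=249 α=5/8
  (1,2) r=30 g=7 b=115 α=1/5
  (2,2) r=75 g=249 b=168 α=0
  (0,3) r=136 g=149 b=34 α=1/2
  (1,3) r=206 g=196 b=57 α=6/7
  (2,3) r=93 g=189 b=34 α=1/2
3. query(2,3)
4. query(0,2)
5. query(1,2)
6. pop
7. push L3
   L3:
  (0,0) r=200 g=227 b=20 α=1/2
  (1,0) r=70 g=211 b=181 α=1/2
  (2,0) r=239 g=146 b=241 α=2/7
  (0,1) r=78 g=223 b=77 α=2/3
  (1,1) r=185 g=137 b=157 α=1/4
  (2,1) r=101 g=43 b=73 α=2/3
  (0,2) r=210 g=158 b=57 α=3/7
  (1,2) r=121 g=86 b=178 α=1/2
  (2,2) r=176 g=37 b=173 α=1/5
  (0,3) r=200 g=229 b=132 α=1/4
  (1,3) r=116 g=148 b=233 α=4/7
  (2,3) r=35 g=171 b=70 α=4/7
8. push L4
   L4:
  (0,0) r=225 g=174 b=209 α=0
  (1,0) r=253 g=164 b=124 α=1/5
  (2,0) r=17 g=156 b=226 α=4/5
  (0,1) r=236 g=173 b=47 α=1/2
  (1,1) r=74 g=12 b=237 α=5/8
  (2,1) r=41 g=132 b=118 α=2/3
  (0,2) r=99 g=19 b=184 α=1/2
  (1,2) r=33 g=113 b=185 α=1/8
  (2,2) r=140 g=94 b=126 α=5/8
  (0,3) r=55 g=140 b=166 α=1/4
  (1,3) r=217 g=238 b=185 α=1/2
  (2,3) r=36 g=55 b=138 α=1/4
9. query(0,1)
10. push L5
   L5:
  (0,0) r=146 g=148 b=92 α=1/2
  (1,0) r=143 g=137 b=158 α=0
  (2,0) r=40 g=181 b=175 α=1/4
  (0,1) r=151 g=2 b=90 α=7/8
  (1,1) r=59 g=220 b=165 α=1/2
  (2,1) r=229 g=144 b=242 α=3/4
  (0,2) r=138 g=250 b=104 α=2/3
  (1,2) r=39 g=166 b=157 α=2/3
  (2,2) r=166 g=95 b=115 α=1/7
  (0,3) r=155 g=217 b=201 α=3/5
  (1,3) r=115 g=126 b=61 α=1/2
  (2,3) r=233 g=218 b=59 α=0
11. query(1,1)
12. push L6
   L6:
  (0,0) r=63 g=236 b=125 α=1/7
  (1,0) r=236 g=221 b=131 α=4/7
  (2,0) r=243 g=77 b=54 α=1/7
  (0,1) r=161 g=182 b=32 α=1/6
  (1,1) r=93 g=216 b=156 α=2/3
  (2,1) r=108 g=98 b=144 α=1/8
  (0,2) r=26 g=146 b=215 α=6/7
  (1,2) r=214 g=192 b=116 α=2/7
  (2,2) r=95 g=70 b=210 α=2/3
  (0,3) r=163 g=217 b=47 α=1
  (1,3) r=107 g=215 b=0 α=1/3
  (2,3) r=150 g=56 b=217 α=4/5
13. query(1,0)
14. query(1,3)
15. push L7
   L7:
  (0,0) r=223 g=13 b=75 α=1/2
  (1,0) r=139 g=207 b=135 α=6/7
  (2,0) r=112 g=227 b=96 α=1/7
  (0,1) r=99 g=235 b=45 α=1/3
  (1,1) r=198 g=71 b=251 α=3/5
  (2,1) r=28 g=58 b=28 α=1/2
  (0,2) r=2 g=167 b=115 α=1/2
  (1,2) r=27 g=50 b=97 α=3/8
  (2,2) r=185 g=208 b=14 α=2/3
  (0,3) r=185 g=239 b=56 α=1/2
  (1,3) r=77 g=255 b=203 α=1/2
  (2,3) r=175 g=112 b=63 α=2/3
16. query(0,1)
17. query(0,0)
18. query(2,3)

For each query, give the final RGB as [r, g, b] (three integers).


query (2,3) [L1,L2] — begin 0,0,0
after L1 α=2/5: [144/5, 284/5, 234/5]
after L2 α=1/2: [609/10, 1229/10, 202/5]
= [61, 123, 40]

(0,2) stack=L1,L2; from [0,0,0]:
+L1 (α=0) → [0, 0, 0]
+L2 (α=5/8) → [1155/8, 635/4, 1245/8]
= [144, 159, 156]

(1,2) stack=L1,L2; from [0,0,0]:
L1 α=4/7: [240/7, 988/7, 36/7]
L2 α=1/5: [234/7, 4001/35, 949/35]
rounded: [33, 114, 27]

(0,1) stack=L1,L3,L4; from [0,0,0]:
+L1 (α=1/4) → [255/4, 193/4, 101/2]
+L3 (α=2/3) → [293/4, 659/4, 409/6]
+L4 (α=1/2) → [1237/8, 1351/8, 691/12]
rounded: [155, 169, 58]

at x=1,y=1 over L1,L3,L4,L5:
after L1 α=1/4: [79/4, 5/2, 123/4]
after L3 α=1/4: [977/16, 289/8, 997/16]
after L4 α=5/8: [8851/128, 1347/64, 21951/128]
after L5 α=1/2: [16403/256, 15427/128, 43071/256]
rounded: [64, 121, 168]

(1,0) stack=L1,L3,L4,L5,L6; from [0,0,0]:
after L1 α=1: [21, 110, 186]
after L3 α=1/2: [91/2, 321/2, 367/2]
after L4 α=1/5: [87, 806/5, 858/5]
after L5 α=0: [87, 806/5, 858/5]
after L6 α=4/7: [1205/7, 6838/35, 742/5]
= [172, 195, 148]

query (1,3) [L1,L3,L4,L5,L6] — begin 0,0,0
after L1 α=2/5: [36/5, 36, 294/5]
after L3 α=4/7: [2428/35, 100, 5542/35]
after L4 α=1/2: [10023/70, 169, 12017/70]
after L5 α=1/2: [18073/140, 295/2, 16287/140]
after L6 α=1/3: [8521/70, 170, 5429/70]
rounded: [122, 170, 78]

at x=0,y=1 over L1,L3,L4,L5,L6,L7:
+L1 (α=1/4) → [255/4, 193/4, 101/2]
+L3 (α=2/3) → [293/4, 659/4, 409/6]
+L4 (α=1/2) → [1237/8, 1351/8, 691/12]
+L5 (α=7/8) → [9693/64, 1463/64, 8251/96]
+L6 (α=1/6) → [58769/384, 6321/128, 44327/576]
+L7 (α=1/3) → [77777/576, 21361/192, 57287/864]
→ [135, 111, 66]

query (0,0) [L1,L3,L4,L5,L6,L7] — begin 0,0,0
after L1 α=2/3: [430/3, 346/3, 94/3]
after L3 α=1/2: [515/3, 1027/6, 77/3]
after L4 α=0: [515/3, 1027/6, 77/3]
after L5 α=1/2: [953/6, 1915/12, 353/6]
after L6 α=1/7: [1016/7, 341/2, 478/7]
after L7 α=1/2: [2577/14, 367/4, 1003/14]
= [184, 92, 72]

at x=2,y=3 over L1,L3,L4,L5,L6,L7:
+L1 (α=2/5) → [144/5, 284/5, 234/5]
+L3 (α=4/7) → [1132/35, 4272/35, 2102/35]
+L4 (α=1/4) → [1164/35, 14741/140, 2784/35]
+L5 (α=0) → [1164/35, 14741/140, 2784/35]
+L6 (α=4/5) → [22164/175, 46101/700, 33164/175]
+L7 (α=2/3) → [83414/525, 202901/2100, 55214/525]
→ [159, 97, 105]


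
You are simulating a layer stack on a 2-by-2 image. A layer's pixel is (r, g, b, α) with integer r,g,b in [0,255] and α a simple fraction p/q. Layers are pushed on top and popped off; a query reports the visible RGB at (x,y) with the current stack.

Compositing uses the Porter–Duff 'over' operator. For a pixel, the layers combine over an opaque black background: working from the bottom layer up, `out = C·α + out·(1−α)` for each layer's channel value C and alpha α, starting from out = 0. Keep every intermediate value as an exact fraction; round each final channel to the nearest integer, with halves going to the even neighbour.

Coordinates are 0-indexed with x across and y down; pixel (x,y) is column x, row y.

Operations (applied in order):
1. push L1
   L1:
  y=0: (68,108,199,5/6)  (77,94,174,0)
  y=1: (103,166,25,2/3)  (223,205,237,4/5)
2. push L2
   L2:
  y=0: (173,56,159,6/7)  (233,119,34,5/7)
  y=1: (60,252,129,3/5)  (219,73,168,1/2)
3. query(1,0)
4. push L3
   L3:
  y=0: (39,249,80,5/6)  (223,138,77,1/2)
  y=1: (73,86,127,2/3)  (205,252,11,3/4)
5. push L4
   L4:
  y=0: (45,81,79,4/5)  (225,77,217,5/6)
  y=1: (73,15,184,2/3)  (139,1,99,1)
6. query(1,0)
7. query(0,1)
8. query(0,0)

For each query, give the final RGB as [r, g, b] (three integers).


query (1,0) [L1,L2] — begin 0,0,0
after L1 α=0: [0, 0, 0]
after L2 α=5/7: [1165/7, 85, 170/7]
= [166, 85, 24]

at x=1,y=0 over L1,L2,L3,L4:
+L1 (α=0) → [0, 0, 0]
+L2 (α=5/7) → [1165/7, 85, 170/7]
+L3 (α=1/2) → [1363/7, 223/2, 709/14]
+L4 (α=5/6) → [4619/21, 331/4, 15899/84]
→ [220, 83, 189]

at x=0,y=1 over L1,L2,L3,L4:
after L1 α=2/3: [206/3, 332/3, 50/3]
after L2 α=3/5: [952/15, 2932/15, 1261/15]
after L3 α=2/3: [3142/45, 5512/45, 5071/45]
after L4 α=2/3: [9712/135, 6862/135, 21631/135]
→ [72, 51, 160]

(0,0) stack=L1,L2,L3,L4; from [0,0,0]:
after L1 α=5/6: [170/3, 90, 995/6]
after L2 α=6/7: [3284/21, 426/7, 6719/42]
after L3 α=5/6: [7379/126, 3047/14, 23519/252]
after L4 α=4/5: [30059/630, 7583/70, 103151/1260]
= [48, 108, 82]
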